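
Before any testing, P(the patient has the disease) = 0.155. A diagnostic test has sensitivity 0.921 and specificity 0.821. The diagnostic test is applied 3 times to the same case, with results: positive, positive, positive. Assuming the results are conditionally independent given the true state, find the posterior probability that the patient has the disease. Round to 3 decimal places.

Posterior P(H) ≈ 0.962

With H the event that the patient has the disease, the joint likelihood of the observed sequence is P(data|H) = 0.921·0.921·0.921 = 0.78123 and P(data|¬H) = 0.179·0.179·0.179 = 0.0057353.
Bayes: P(H|data) = 0.155·0.78123 / (0.155·0.78123 + 0.845·0.0057353) = 0.12109/0.12594 = 0.9615.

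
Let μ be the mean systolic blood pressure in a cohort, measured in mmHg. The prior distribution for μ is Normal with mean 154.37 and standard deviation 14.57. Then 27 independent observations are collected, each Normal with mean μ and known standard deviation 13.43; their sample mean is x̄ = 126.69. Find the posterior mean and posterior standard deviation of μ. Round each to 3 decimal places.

Posterior mean ≈ 127.534; posterior SD ≈ 2.545

Prior precision 1/τ₀² = 1/14.57² = 0.00471065; data precision n/σ² = 27/13.43² = 0.149697.
Posterior precision = 0.00471065 + 0.149697 = 0.154407, giving posterior SD = 1/√0.154407 = 2.545.
Posterior mean = (0.00471065·154.37 + 0.149697·126.69) / 0.154407 = 127.534.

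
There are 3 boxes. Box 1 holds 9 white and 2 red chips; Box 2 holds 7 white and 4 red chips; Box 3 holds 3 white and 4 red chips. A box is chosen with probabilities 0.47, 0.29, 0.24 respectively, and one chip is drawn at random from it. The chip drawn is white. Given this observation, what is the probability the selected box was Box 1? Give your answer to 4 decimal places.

Posterior probability ≈ 0.5723

Tabulate prior·likelihood by source: [1] prior 0.47, lik 0.8182, product 0.3845; [2] prior 0.29, lik 0.6364, product 0.1845; [3] prior 0.24, lik 0.4286, product 0.1029.
Normalizing constant = 0.67195; the posterior for Box 1 is its product over the sum, 0.3845/0.67195 = 0.5723.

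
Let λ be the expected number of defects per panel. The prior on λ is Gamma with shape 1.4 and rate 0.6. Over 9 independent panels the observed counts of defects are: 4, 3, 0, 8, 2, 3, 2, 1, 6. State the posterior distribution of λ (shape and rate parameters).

Posterior: Gamma(shape=30.4, rate=9.6)

The Poisson likelihood adds the total count to the shape and the number of exposure periods to the rate. Here ∑xᵢ = 29 and n = 9, so shape 1.4→30.4 and rate 0.6→9.6.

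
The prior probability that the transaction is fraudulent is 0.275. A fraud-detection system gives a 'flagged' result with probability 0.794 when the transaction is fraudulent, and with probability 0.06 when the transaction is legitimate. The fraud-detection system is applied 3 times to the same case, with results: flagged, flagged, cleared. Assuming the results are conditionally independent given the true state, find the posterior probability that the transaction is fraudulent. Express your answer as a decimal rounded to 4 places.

Posterior P(H) ≈ 0.9357

With H the event that the transaction is fraudulent, the joint likelihood of the observed sequence is P(data|H) = 0.794·0.794·0.206 = 0.12987 and P(data|¬H) = 0.06·0.06·0.94 = 0.0033840.
Bayes: P(H|data) = 0.275·0.12987 / (0.275·0.12987 + 0.725·0.0033840) = 0.035714/0.038168 = 0.9357.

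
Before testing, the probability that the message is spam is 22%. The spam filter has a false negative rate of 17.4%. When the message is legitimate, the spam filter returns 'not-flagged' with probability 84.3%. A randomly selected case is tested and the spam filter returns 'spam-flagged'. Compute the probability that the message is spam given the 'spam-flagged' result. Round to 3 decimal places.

Let H be the event that the message is spam. P(H) = 0.22, so P(¬H) = 0.78. With E the 'spam-flagged' result, P(E|H) = 0.826 and P(E|¬H) = 0.157.
P(E) = 0.826·0.22 + 0.157·0.78 = 0.18172 + 0.12246 = 0.30418.
By Bayes' theorem, P(H|E) = 0.18172 / 0.30418 = 0.597.

P(H | E) ≈ 0.597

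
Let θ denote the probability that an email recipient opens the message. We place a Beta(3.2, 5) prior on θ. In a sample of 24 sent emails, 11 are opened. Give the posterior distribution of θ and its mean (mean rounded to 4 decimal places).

The binomial likelihood is conjugate to the Beta prior: with 11 successes and 13 failures, the posterior is Beta(3.2+11, 5+13) = Beta(14.2, 18).
E[θ | data] = 14.2/(14.2+18) = 0.4410.

Posterior: Beta(14.2, 18); mean ≈ 0.4410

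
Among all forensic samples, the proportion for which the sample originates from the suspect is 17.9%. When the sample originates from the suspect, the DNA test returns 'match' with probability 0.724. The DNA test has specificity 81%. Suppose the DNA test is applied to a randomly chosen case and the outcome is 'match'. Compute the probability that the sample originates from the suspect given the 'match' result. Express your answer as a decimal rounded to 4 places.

Let H be the event that the sample originates from the suspect. P(H) = 0.179, so P(¬H) = 0.821. With E the 'match' result, P(E|H) = 0.724 and P(E|¬H) = 0.19.
P(E) = 0.724·0.179 + 0.19·0.821 = 0.12960 + 0.15599 = 0.28559.
By Bayes' theorem, P(H|E) = 0.12960 / 0.28559 = 0.4538.

P(H | E) ≈ 0.4538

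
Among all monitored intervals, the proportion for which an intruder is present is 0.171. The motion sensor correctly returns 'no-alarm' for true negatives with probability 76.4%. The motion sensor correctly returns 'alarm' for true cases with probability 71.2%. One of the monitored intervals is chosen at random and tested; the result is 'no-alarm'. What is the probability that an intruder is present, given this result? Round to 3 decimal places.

Write H for 'an intruder is present'. Prior odds H:¬H = 0.171/0.829 = 0.20627. For the 'no-alarm' outcome, the likelihood ratio is 0.288/0.764 = 0.37696.
Posterior odds = 0.20627 × 0.37696 = 0.077757, so P(H|E) = 0.077757/(1+0.077757) = 0.072.

P(H | E) ≈ 0.072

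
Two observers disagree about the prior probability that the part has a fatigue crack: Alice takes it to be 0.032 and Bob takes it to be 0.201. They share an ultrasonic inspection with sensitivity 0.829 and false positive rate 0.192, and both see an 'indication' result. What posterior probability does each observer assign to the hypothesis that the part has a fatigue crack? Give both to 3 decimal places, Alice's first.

P('+'|H) = 0.829, P('+'|¬H) = 0.192.
Alice: numerator 0.829·0.032 = 0.026528; evidence = 0.026528+0.192·0.968 = 0.21238; posterior = 0.125.
Bob: numerator 0.829·0.201 = 0.16663; evidence = 0.16663+0.192·0.799 = 0.32004; posterior = 0.521.

Alice: 0.125; Bob: 0.521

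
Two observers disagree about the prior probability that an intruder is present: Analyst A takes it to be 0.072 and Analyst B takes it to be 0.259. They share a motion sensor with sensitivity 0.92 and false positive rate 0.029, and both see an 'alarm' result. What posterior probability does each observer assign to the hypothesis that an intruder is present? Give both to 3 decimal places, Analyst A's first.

P('+'|H) = 0.92, P('+'|¬H) = 0.029.
Analyst A: numerator 0.92·0.072 = 0.066240; evidence = 0.066240+0.029·0.928 = 0.093152; posterior = 0.711.
Analyst B: numerator 0.92·0.259 = 0.23828; evidence = 0.23828+0.029·0.741 = 0.25977; posterior = 0.917.

Analyst A: 0.711; Analyst B: 0.917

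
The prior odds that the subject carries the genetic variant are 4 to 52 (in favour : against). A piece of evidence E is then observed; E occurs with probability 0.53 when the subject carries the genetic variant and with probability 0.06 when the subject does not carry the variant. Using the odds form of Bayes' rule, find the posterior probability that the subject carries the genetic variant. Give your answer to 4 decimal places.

Prior odds = 4/52 = 0.076923.
Likelihood ratio for E = 0.53/0.06 = 8.8333.
Posterior odds = prior odds × LR = 0.67949.
Posterior probability = odds/(1+odds) = 0.67949/1.6795 = 0.4046.

Posterior probability ≈ 0.4046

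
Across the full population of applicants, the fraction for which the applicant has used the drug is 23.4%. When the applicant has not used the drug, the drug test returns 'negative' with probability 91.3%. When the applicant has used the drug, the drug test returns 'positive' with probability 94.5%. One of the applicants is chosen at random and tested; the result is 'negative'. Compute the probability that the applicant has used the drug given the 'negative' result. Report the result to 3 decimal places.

P(H | E) ≈ 0.018

Let H be the event that the applicant has used the drug. P(H) = 0.234, so P(¬H) = 0.766. With E the 'negative' result, P(E|H) = 0.055 and P(E|¬H) = 0.913.
P(E) = 0.055·0.234 + 0.913·0.766 = 0.012870 + 0.69936 = 0.71223.
By Bayes' theorem, P(H|E) = 0.012870 / 0.71223 = 0.018.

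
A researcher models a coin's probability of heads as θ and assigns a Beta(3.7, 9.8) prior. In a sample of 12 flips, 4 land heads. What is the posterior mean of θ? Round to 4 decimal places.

Posterior mean ≈ 0.3020

The binomial likelihood is conjugate to the Beta prior: with 4 successes and 8 failures, the posterior is Beta(3.7+4, 9.8+8) = Beta(7.7, 17.8).
E[θ | data] = 7.7/(7.7+17.8) = 0.3020.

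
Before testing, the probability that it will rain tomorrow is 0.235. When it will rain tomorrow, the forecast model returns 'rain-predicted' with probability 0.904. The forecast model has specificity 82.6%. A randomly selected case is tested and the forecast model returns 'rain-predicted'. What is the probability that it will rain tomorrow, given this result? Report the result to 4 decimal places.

Write H for 'it will rain tomorrow'. Prior odds H:¬H = 0.235/0.765 = 0.30719. For the 'rain-predicted' outcome, the likelihood ratio is 0.904/0.174 = 5.1954.
Posterior odds = 0.30719 × 5.1954 = 1.5960, so P(H|E) = 1.5960/(1+1.5960) = 0.6148.

P(H | E) ≈ 0.6148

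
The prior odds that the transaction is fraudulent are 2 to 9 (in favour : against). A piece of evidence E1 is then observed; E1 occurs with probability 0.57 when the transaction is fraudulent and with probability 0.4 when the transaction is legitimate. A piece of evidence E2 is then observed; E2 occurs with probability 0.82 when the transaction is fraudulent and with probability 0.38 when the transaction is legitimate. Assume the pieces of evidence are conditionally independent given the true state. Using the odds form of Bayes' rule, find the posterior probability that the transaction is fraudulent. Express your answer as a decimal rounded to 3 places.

Posterior probability ≈ 0.406

Prior odds = 2/9 = 0.22222.
Likelihood ratio for E1 = 0.57/0.4 = 1.4250.
Likelihood ratio for E2 = 0.82/0.38 = 2.1579.
Posterior odds = prior odds × LR₁ × LR₂ = 0.68333.
Posterior probability = odds/(1+odds) = 0.68333/1.6833 = 0.406.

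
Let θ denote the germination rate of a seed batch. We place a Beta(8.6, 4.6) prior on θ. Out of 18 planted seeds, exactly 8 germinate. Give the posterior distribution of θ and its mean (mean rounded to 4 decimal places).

Observing 8 successes and 10 failures updates Beta(8.6, 4.6) by adding the success and failure counts to the two shape parameters: α = 8.6+8 = 16.6, β = 4.6+10 = 14.6.
Posterior mean = α/(α+β) = 16.6/31.2 = 0.5321.

Posterior: Beta(16.6, 14.6); mean ≈ 0.5321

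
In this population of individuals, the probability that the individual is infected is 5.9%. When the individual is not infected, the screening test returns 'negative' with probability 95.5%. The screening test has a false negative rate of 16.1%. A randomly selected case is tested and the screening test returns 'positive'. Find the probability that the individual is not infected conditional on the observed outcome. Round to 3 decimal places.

Let H be the event that the individual is infected. P(H) = 0.059, so P(¬H) = 0.941. With E the 'positive' result, P(E|H) = 0.839 and P(E|¬H) = 0.045.
P(E) = 0.839·0.059 + 0.045·0.941 = 0.049501 + 0.042345 = 0.091846.
By Bayes' theorem, P(H|E) = 0.049501 / 0.091846 = 0.539. Hence P(¬H|E) = 1 − 0.539 = 0.461.

P(¬H | E) ≈ 0.461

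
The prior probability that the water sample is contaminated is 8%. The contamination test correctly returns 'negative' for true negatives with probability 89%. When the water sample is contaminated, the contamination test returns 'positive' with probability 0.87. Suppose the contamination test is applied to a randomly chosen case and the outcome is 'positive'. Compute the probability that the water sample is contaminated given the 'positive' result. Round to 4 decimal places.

Write H for 'the water sample is contaminated'. Prior odds H:¬H = 0.08/0.92 = 0.086957. For the 'positive' outcome, the likelihood ratio is 0.87/0.11 = 7.9091.
Posterior odds = 0.086957 × 7.9091 = 0.68775, so P(H|E) = 0.68775/(1+0.68775) = 0.4075.

P(H | E) ≈ 0.4075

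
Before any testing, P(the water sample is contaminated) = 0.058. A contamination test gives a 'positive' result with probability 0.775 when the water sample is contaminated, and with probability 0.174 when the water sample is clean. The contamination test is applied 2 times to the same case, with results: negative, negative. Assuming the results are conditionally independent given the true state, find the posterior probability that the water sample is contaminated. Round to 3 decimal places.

With H the event that the water sample is contaminated, the joint likelihood of the observed sequence is P(data|H) = 0.225·0.225 = 0.050625 and P(data|¬H) = 0.826·0.826 = 0.68228.
Bayes: P(H|data) = 0.058·0.050625 / (0.058·0.050625 + 0.942·0.68228) = 0.0029363/0.64564 = 0.0045.

Posterior P(H) ≈ 0.005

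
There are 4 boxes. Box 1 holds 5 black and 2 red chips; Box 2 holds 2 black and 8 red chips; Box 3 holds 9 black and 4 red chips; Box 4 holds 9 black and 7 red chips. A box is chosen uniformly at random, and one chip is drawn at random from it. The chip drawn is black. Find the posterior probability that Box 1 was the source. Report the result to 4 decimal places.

Tabulate prior·likelihood by source: [1] prior 0.25, lik 0.7143, product 0.1786; [2] prior 0.25, lik 0.2, product 0.05000; [3] prior 0.25, lik 0.6923, product 0.1731; [4] prior 0.25, lik 0.5625, product 0.1406.
Normalizing constant = 0.54227; the posterior for Box 1 is its product over the sum, 0.1786/0.54227 = 0.3293.

Posterior probability ≈ 0.3293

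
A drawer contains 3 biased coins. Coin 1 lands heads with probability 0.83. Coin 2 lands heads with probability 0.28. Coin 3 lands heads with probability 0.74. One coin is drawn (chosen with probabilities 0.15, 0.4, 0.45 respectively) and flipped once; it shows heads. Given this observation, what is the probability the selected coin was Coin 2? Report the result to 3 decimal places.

Posterior probability ≈ 0.197

P(heads|C1) = 0.83; P(heads|C2) = 0.28; P(heads|C3) = 0.74.
Prior × likelihood for each source: 0.15·0.83=0.1245, 0.4·0.28=0.1120, 0.45·0.74=0.3330. Summing gives P(heads) = 0.56950.
P(Coin 2 | heads) = 0.1120 / 0.56950 = 0.197.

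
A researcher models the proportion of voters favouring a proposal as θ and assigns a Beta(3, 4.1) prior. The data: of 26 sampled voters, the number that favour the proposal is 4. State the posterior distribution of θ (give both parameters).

The binomial likelihood is conjugate to the Beta prior: with 4 successes and 22 failures, the posterior is Beta(3+4, 4.1+22) = Beta(7, 26.1).

Posterior: Beta(7, 26.1)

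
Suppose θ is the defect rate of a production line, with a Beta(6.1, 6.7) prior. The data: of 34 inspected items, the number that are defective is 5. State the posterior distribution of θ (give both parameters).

The binomial likelihood is conjugate to the Beta prior: with 5 successes and 29 failures, the posterior is Beta(6.1+5, 6.7+29) = Beta(11.1, 35.7).

Posterior: Beta(11.1, 35.7)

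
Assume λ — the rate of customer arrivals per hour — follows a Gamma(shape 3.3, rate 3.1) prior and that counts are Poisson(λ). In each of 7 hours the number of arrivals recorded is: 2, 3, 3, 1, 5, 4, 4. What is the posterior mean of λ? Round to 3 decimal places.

The Poisson likelihood adds the total count to the shape and the number of exposure periods to the rate. Here ∑xᵢ = 22 and n = 7, so shape 3.3→25.3 and rate 3.1→10.1.
Posterior mean = shape/rate = 25.3/10.1 = 2.505.

Posterior mean ≈ 2.505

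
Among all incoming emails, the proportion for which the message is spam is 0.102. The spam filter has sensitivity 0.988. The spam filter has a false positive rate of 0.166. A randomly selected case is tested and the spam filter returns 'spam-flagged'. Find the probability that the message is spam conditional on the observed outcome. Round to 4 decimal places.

Let H be the event that the message is spam. P(H) = 0.102, so P(¬H) = 0.898. With E the 'spam-flagged' result, P(E|H) = 0.988 and P(E|¬H) = 0.166.
P(E) = 0.988·0.102 + 0.166·0.898 = 0.10078 + 0.14907 = 0.24984.
By Bayes' theorem, P(H|E) = 0.10078 / 0.24984 = 0.4034.

P(H | E) ≈ 0.4034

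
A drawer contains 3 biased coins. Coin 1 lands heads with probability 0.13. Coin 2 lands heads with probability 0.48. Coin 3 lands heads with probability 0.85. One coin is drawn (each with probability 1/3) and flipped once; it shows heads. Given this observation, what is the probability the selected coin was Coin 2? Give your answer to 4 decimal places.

P(heads|C1) = 0.13; P(heads|C2) = 0.48; P(heads|C3) = 0.85.
Prior × likelihood for each source: 0.333333·0.13=0.04333, 0.333333·0.48=0.1600, 0.333333·0.85=0.2833. Summing gives P(heads) = 0.48667.
P(Coin 2 | heads) = 0.1600 / 0.48667 = 0.3288.

Posterior probability ≈ 0.3288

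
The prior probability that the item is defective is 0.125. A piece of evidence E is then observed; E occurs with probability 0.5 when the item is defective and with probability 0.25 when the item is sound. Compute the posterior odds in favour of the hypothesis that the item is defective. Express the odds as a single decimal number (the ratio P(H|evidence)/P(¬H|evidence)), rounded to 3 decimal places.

Prior odds = 0.125/(1−0.125) = 0.14286.
Likelihood ratio for E = 0.5/0.25 = 2.0000.
Posterior odds = prior odds × LR = 0.28571.

Posterior odds ≈ 0.286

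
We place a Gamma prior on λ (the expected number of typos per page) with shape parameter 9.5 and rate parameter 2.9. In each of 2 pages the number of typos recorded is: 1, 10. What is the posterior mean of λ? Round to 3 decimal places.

Total count ∑xᵢ = 11 over n = 2 pages.
Gamma is conjugate to the Poisson likelihood: posterior is Gamma(shape = 9.5+11 = 20.5, rate = 2.9+2 = 4.9).
Posterior mean = shape/rate = 20.5/4.9 = 4.184.

Posterior mean ≈ 4.184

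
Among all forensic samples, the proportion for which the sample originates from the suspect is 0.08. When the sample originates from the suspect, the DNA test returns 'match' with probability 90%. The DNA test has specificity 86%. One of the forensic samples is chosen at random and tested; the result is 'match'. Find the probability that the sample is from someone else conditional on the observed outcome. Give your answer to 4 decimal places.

Write H for 'the sample originates from the suspect'. Prior odds H:¬H = 0.08/0.92 = 0.086957. For the 'match' outcome, the likelihood ratio is 0.9/0.14 = 6.4286.
Posterior odds = 0.086957 × 6.4286 = 0.55901, so P(H|E) = 0.55901/(1+0.55901) = 0.3586. Then P(¬H|E) = 1 − 0.3586 = 0.6414.

P(¬H | E) ≈ 0.6414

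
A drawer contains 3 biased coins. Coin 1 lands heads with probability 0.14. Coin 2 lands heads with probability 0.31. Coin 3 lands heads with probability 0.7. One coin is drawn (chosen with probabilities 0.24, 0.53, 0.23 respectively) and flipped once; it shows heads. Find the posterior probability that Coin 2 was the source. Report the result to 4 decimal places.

Posterior probability ≈ 0.4578

Tabulate prior·likelihood by source: [1] prior 0.24, lik 0.14, product 0.03360; [2] prior 0.53, lik 0.31, product 0.1643; [3] prior 0.23, lik 0.7, product 0.1610.
Normalizing constant = 0.35890; the posterior for Coin 2 is its product over the sum, 0.1643/0.35890 = 0.4578.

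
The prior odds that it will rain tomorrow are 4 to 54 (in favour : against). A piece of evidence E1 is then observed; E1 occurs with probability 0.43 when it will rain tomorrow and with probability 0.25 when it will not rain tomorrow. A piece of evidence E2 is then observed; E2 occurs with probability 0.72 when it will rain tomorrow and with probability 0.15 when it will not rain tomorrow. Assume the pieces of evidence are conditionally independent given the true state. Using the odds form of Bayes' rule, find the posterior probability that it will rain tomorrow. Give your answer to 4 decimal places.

Posterior probability ≈ 0.3795

Prior odds = 4/54 = 0.074074.
Likelihood ratio for E1 = 0.43/0.25 = 1.7200.
Likelihood ratio for E2 = 0.72/0.15 = 4.8000.
Posterior odds = prior odds × LR₁ × LR₂ = 0.61156.
Posterior probability = odds/(1+odds) = 0.61156/1.6116 = 0.3795.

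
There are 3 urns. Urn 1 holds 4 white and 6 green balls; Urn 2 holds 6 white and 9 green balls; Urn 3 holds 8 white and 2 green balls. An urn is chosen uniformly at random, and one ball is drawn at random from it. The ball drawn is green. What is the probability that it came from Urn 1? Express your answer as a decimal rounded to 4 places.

Posterior probability ≈ 0.4286

P(green|Urn 1) = 0.6; P(green|Urn 2) = 0.6; P(green|Urn 3) = 0.2.
Prior × likelihood for each source: 0.333333·0.6=0.2000, 0.333333·0.6=0.2000, 0.333333·0.2=0.06667. Summing gives P(green) = 0.46667.
P(Urn 1 | green) = 0.2000 / 0.46667 = 0.4286.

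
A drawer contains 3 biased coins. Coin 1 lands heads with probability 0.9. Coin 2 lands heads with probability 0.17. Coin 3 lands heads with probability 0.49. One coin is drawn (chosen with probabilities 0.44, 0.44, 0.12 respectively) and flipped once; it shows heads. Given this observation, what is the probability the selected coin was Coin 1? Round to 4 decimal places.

Posterior probability ≈ 0.7477

Tabulate prior·likelihood by source: [1] prior 0.44, lik 0.9, product 0.3960; [2] prior 0.44, lik 0.17, product 0.07480; [3] prior 0.12, lik 0.49, product 0.05880.
Normalizing constant = 0.52960; the posterior for Coin 1 is its product over the sum, 0.3960/0.52960 = 0.7477.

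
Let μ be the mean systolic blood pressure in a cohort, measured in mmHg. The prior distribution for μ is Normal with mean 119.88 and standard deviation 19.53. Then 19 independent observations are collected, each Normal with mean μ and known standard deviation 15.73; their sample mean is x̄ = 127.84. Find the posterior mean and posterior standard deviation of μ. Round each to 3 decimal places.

With known σ, the Normal prior is conjugate. Weight on the data is w = (n/σ²)/(n/σ² + 1/τ₀²) = 0.0767885/(0.0767885+0.00262178) = 0.96698.
Posterior mean = w·x̄ + (1−w)·μ₀ = 0.96698·127.84 + 0.033016·119.88 = 127.577. Posterior variance = 1/(0.0767885+0.00262178) = 12.5928, so SD = 3.549.

Posterior mean ≈ 127.577; posterior SD ≈ 3.549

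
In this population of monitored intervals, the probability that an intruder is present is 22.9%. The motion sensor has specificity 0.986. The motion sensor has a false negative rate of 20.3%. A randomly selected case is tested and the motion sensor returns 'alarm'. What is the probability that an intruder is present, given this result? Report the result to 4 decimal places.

Write H for 'an intruder is present'. Prior odds H:¬H = 0.229/0.771 = 0.29702. For the 'alarm' outcome, the likelihood ratio is 0.797/0.014 = 56.929.
Posterior odds = 0.29702 × 56.929 = 16.909, so P(H|E) = 16.909/(1+16.909) = 0.9442.

P(H | E) ≈ 0.9442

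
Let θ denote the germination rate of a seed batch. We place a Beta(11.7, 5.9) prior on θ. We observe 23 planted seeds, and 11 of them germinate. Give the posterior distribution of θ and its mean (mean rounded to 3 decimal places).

Observing 11 successes and 12 failures updates Beta(11.7, 5.9) by adding the success and failure counts to the two shape parameters: α = 11.7+11 = 22.7, β = 5.9+12 = 17.9.
Posterior mean = α/(α+β) = 22.7/40.6 = 0.559.

Posterior: Beta(22.7, 17.9); mean ≈ 0.559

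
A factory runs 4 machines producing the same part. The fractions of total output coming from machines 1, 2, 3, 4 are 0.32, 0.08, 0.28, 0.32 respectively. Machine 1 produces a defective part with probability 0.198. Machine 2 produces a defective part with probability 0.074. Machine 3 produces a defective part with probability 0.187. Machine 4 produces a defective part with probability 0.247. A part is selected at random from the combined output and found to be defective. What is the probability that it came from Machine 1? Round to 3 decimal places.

P(defective|M1) = 0.198; P(defective|M2) = 0.074; P(defective|M3) = 0.187; P(defective|M4) = 0.247.
Prior × likelihood for each source: 0.32·0.198=0.06336, 0.08·0.074=0.005920, 0.28·0.187=0.05236, 0.32·0.247=0.07904. Summing gives P(defective) = 0.20068.
P(Machine 1 | defective) = 0.06336 / 0.20068 = 0.316.

Posterior probability ≈ 0.316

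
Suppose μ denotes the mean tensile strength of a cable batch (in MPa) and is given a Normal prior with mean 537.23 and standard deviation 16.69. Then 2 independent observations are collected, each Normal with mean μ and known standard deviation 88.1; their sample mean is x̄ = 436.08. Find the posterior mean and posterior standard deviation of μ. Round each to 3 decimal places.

Posterior mean ≈ 530.456; posterior SD ≈ 16.121

With known σ, the Normal prior is conjugate. Weight on the data is w = (n/σ²)/(n/σ² + 1/τ₀²) = 0.00025768/(0.00025768+0.00358994) = 0.066971.
Posterior mean = w·x̄ + (1−w)·μ₀ = 0.066971·436.08 + 0.93303·537.23 = 530.456. Posterior variance = 1/(0.00025768+0.00358994) = 259.901, so SD = 16.121.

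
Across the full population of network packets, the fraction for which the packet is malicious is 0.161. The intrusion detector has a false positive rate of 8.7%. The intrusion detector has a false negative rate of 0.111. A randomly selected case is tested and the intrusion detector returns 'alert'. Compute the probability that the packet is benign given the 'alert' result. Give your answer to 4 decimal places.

P(¬H | E) ≈ 0.3377

Let H be the event that the packet is malicious. P(H) = 0.161, so P(¬H) = 0.839. With E the 'alert' result, P(E|H) = 0.889 and P(E|¬H) = 0.087.
P(E) = 0.889·0.161 + 0.087·0.839 = 0.14313 + 0.072993 = 0.21612.
By Bayes' theorem, P(H|E) = 0.14313 / 0.21612 = 0.6623. Hence P(¬H|E) = 1 − 0.6623 = 0.3377.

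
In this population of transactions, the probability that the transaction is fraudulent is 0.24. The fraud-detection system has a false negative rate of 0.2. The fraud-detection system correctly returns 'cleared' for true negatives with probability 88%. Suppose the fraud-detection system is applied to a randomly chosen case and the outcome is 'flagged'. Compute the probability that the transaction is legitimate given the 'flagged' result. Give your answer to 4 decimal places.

P(¬H | E) ≈ 0.3220

Write H for 'the transaction is fraudulent'. Prior odds H:¬H = 0.24/0.76 = 0.31579. For the 'flagged' outcome, the likelihood ratio is 0.8/0.12 = 6.6667.
Posterior odds = 0.31579 × 6.6667 = 2.1053, so P(H|E) = 2.1053/(1+2.1053) = 0.6780. Then P(¬H|E) = 1 − 0.6780 = 0.3220.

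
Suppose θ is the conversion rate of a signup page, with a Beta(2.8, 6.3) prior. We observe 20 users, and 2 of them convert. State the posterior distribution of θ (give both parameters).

Observing 2 successes and 18 failures updates Beta(2.8, 6.3) by adding the success and failure counts to the two shape parameters: α = 2.8+2 = 4.8, β = 6.3+18 = 24.3.

Posterior: Beta(4.8, 24.3)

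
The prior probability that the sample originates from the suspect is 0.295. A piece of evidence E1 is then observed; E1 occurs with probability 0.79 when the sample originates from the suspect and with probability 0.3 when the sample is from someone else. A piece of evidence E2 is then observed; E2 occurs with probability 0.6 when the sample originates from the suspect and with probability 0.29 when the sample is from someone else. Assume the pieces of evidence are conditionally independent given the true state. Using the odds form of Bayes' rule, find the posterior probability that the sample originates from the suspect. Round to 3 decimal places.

Posterior probability ≈ 0.695

Prior odds = 0.295/(1−0.295) = 0.41844. In log-odds, ln(0.41844) = -0.87122.
Add log likelihood ratios: ln(2.6333) + ln(2.0690) = 1.6953.
Posterior log-odds = 0.82408, so posterior odds = exp(0.82408) = 2.2798. Converting, P(H|E) = 2.2798/3.2798 = 0.695.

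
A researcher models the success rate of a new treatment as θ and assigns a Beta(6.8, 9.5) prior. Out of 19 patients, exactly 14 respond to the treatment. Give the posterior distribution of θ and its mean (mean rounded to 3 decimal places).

The binomial likelihood is conjugate to the Beta prior: with 14 successes and 5 failures, the posterior is Beta(6.8+14, 9.5+5) = Beta(20.8, 14.5).
E[θ | data] = 20.8/(20.8+14.5) = 0.589.

Posterior: Beta(20.8, 14.5); mean ≈ 0.589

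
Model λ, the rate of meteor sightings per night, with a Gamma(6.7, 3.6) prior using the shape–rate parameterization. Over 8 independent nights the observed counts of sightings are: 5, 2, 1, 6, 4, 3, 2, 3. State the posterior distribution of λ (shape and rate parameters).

Posterior: Gamma(shape=32.7, rate=11.6)

Total count ∑xᵢ = 26 over n = 8 nights.
Gamma is conjugate to the Poisson likelihood: posterior is Gamma(shape = 6.7+26 = 32.7, rate = 3.6+8 = 11.6).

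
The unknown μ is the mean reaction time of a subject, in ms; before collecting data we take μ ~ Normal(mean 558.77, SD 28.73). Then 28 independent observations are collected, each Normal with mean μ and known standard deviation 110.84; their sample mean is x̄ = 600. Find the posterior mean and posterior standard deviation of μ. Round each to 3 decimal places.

Prior precision 1/τ₀² = 1/28.73² = 0.00121151; data precision n/σ² = 28/110.84² = 0.00227911.
Posterior precision = 0.00121151 + 0.00227911 = 0.00349062, giving posterior SD = 1/√0.00349062 = 16.926.
Posterior mean = (0.00121151·558.77 + 0.00227911·600) / 0.00349062 = 585.690.

Posterior mean ≈ 585.690; posterior SD ≈ 16.926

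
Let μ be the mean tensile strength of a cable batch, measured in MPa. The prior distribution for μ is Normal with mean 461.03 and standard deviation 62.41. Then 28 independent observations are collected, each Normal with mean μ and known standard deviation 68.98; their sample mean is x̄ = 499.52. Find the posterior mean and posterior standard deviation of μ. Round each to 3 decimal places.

Posterior mean ≈ 497.911; posterior SD ≈ 12.761

With known σ, the Normal prior is conjugate. Weight on the data is w = (n/σ²)/(n/σ² + 1/τ₀²) = 0.00588453/(0.00588453+0.00025674) = 0.95819.
Posterior mean = w·x̄ + (1−w)·μ₀ = 0.95819·499.52 + 0.041806·461.03 = 497.911. Posterior variance = 1/(0.00588453+0.00025674) = 162.833, so SD = 12.761.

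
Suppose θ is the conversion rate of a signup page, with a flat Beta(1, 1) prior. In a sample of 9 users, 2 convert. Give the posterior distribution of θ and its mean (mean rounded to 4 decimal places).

Observing 2 successes and 7 failures updates Beta(1, 1) by adding the success and failure counts to the two shape parameters: α = 1+2 = 3, β = 1+7 = 8.
Posterior mean = α/(α+β) = 3/11 = 0.2727.

Posterior: Beta(3, 8); mean ≈ 0.2727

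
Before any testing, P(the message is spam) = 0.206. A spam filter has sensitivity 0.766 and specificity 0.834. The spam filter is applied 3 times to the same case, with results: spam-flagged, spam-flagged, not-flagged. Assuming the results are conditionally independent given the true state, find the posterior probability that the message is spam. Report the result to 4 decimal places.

Let H be the event that the message is spam; start with P(H) = 0.206. P('spam-flagged'|H) = 0.766, P('spam-flagged'|¬H) = 0.166.
Update on result 1 ('spam-flagged'): P(H) ← 0.766·0.2060 / (0.766·0.2060 + 0.166·0.7940) = 0.15780/0.28960 = 0.5449.
Update on result 2 ('spam-flagged'): P(H) ← 0.766·0.5449 / (0.766·0.5449 + 0.166·0.4551) = 0.41737/0.49293 = 0.8467.
Update on result 3 ('not-flagged'): P(H) ← 0.234·0.8467 / (0.234·0.8467 + 0.834·0.1533) = 0.19813/0.32596 = 0.6078.

Posterior P(H) ≈ 0.6078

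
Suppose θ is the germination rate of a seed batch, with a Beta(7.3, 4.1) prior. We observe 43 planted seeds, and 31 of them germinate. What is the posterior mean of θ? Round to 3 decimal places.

Posterior mean ≈ 0.704

The binomial likelihood is conjugate to the Beta prior: with 31 successes and 12 failures, the posterior is Beta(7.3+31, 4.1+12) = Beta(38.3, 16.1).
Posterior mean = α/(α+β) = 38.3/54.4 = 0.704.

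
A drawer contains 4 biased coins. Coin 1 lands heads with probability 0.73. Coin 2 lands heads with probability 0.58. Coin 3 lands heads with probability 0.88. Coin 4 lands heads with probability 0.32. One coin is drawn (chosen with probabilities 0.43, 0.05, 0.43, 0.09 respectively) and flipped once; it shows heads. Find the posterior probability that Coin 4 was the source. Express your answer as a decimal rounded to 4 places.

Posterior probability ≈ 0.0384

P(heads|C1) = 0.73; P(heads|C2) = 0.58; P(heads|C3) = 0.88; P(heads|C4) = 0.32.
Prior × likelihood for each source: 0.43·0.73=0.3139, 0.05·0.58=0.02900, 0.43·0.88=0.3784, 0.09·0.32=0.02880. Summing gives P(heads) = 0.75010.
P(Coin 4 | heads) = 0.02880 / 0.75010 = 0.0384.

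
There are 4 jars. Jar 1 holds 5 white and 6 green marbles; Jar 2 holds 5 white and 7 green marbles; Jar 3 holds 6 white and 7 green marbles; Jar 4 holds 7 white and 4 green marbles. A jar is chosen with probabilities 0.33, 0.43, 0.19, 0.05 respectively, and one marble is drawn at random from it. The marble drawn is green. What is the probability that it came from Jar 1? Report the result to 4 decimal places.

Posterior probability ≈ 0.3265

Tabulate prior·likelihood by source: [1] prior 0.33, lik 0.5455, product 0.1800; [2] prior 0.43, lik 0.5833, product 0.2508; [3] prior 0.19, lik 0.5385, product 0.1023; [4] prior 0.05, lik 0.3636, product 0.01818.
Normalizing constant = 0.55132; the posterior for Jar 1 is its product over the sum, 0.1800/0.55132 = 0.3265.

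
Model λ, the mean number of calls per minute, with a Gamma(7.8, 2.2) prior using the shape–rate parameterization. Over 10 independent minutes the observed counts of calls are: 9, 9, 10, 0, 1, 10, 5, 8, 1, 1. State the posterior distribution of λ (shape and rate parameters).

Posterior: Gamma(shape=61.8, rate=12.2)

The Poisson likelihood adds the total count to the shape and the number of exposure periods to the rate. Here ∑xᵢ = 54 and n = 10, so shape 7.8→61.8 and rate 2.2→12.2.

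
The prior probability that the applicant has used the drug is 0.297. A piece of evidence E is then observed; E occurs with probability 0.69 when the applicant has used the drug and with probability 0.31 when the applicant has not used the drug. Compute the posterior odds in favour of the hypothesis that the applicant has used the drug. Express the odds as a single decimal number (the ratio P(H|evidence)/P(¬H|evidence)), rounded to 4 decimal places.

Prior odds = 0.297/(1−0.297) = 0.42248.
Likelihood ratio for E = 0.69/0.31 = 2.2258.
Posterior odds = prior odds × LR = 0.94035.

Posterior odds ≈ 0.9403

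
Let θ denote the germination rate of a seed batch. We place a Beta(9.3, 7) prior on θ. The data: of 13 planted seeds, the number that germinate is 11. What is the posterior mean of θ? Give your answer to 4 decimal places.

Posterior mean ≈ 0.6928

The binomial likelihood is conjugate to the Beta prior: with 11 successes and 2 failures, the posterior is Beta(9.3+11, 7+2) = Beta(20.3, 9).
Posterior mean = α/(α+β) = 20.3/29.3 = 0.6928.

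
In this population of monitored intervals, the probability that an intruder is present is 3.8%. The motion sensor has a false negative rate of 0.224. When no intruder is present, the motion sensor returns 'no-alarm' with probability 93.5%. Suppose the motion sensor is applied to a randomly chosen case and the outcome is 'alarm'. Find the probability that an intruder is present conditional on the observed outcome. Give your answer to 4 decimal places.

P(H | E) ≈ 0.3205

Let H be the event that an intruder is present. P(H) = 0.038, so P(¬H) = 0.962. With E the 'alarm' result, P(E|H) = 0.776 and P(E|¬H) = 0.065.
P(E) = 0.776·0.038 + 0.065·0.962 = 0.029488 + 0.062530 = 0.092018.
By Bayes' theorem, P(H|E) = 0.029488 / 0.092018 = 0.3205.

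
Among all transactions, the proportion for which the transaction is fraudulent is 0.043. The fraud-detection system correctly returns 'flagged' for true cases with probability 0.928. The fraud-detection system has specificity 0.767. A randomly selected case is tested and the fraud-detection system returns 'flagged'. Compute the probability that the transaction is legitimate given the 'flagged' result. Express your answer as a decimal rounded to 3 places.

Let H be the event that the transaction is fraudulent. P(H) = 0.043, so P(¬H) = 0.957. With E the 'flagged' result, P(E|H) = 0.928 and P(E|¬H) = 0.233.
P(E) = 0.928·0.043 + 0.233·0.957 = 0.039904 + 0.22298 = 0.26289.
By Bayes' theorem, P(H|E) = 0.039904 / 0.26289 = 0.152. Hence P(¬H|E) = 1 − 0.152 = 0.848.

P(¬H | E) ≈ 0.848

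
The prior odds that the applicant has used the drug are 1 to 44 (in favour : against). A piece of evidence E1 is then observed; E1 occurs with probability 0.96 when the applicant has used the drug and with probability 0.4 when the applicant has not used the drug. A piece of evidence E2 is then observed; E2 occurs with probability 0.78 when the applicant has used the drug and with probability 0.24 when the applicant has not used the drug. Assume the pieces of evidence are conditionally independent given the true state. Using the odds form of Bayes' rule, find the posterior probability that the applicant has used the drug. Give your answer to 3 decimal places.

Posterior probability ≈ 0.151

Prior odds = 1/44 = 0.022727. In log-odds, ln(0.022727) = -3.7842.
Add log likelihood ratios: ln(2.4000) + ln(3.2500) = 2.0541.
Posterior log-odds = -1.7301, so posterior odds = exp(-1.7301) = 0.17727. Converting, P(H|E) = 0.17727/1.1773 = 0.151.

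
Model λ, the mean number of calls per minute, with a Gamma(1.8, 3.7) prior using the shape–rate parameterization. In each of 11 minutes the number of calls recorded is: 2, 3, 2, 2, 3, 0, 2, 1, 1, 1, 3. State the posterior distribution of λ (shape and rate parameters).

Total count ∑xᵢ = 20 over n = 11 minutes.
Gamma is conjugate to the Poisson likelihood: posterior is Gamma(shape = 1.8+20 = 21.8, rate = 3.7+11 = 14.7).

Posterior: Gamma(shape=21.8, rate=14.7)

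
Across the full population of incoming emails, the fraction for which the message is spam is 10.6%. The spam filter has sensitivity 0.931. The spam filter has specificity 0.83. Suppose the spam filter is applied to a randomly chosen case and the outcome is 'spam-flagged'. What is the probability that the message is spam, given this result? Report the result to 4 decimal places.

P(H | E) ≈ 0.3937

Write H for 'the message is spam'. Prior odds H:¬H = 0.106/0.894 = 0.11857. For the 'spam-flagged' outcome, the likelihood ratio is 0.931/0.17 = 5.4765.
Posterior odds = 0.11857 × 5.4765 = 0.64934, so P(H|E) = 0.64934/(1+0.64934) = 0.3937.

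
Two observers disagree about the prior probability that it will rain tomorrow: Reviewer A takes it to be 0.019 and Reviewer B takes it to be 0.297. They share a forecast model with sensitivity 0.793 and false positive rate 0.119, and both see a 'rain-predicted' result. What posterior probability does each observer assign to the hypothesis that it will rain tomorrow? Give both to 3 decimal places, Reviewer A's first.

Reviewer A: 0.114; Reviewer B: 0.738

P('+'|H) = 0.793, P('+'|¬H) = 0.119.
Reviewer A: numerator 0.793·0.019 = 0.015067; evidence = 0.015067+0.119·0.981 = 0.13181; posterior = 0.114.
Reviewer B: numerator 0.793·0.297 = 0.23552; evidence = 0.23552+0.119·0.703 = 0.31918; posterior = 0.738.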